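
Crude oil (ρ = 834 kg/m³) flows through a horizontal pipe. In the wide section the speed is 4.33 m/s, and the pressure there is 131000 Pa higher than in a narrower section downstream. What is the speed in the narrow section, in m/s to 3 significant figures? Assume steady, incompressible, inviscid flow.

Horizontal Bernoulli: P₁ + ½ρv₁² = P₂ + ½ρv₂², so v₂² = v₁² + 2(P₁ − P₂)/ρ.
v₂ = √(4.33² + 2·131000/834) = √(18.7 + 314) = 18.2 m/s.

v₂ ≈ 18.2 m/s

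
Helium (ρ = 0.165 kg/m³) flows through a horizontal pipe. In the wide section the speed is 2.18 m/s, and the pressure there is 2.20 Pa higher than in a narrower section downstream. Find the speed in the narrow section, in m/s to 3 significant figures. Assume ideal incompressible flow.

Along the level pipe P + ½ρv² is conserved, hence v₂² = v₁² + 2(P₁ − P₂)/ρ.
v₂ = √(2.18² + 2·2.20/0.165) = √(4.75 + 26.7) = 5.61 m/s.

5.61 m/s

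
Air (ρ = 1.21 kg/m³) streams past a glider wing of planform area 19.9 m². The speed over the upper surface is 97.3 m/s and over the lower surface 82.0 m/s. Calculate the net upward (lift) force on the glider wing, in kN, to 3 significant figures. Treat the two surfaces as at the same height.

The faster flow above has the lower pressure; Bernoulli (same height) gives ΔP = ½ρ(v_up² − v_low²).
ΔP = ½·1.21·(97.3² − 82.0²) = 1660 Pa.
Lift = ΔP · A = 1660 × 19.9 = 33000 N.

F ≈ 33.0 kN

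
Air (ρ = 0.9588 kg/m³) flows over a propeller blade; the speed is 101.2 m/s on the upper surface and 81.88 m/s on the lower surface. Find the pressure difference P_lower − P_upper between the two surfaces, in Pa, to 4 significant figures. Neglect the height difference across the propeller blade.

Bernoulli (same height): P_lower − P_upper = ½ρ(v_upper² − v_lower²).
ΔP = ½·0.9588·(101.2² − 81.88²) = 1696 Pa.

1696 Pa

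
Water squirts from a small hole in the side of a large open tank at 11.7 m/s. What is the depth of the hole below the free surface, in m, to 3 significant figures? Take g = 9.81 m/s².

h ≈ 6.98 m

Inverting v = √(2gh) gives h = v² / 2g.
h = 11.7²/(2·9.81) = 137/19.62 = 6.98 m.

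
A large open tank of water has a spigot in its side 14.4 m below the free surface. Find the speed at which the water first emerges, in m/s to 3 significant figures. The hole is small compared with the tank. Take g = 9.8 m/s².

v ≈ 16.8 m/s

Torricelli's result v = √(2gh) gives v = √(2·9.8·14.4) = 16.8 m/s.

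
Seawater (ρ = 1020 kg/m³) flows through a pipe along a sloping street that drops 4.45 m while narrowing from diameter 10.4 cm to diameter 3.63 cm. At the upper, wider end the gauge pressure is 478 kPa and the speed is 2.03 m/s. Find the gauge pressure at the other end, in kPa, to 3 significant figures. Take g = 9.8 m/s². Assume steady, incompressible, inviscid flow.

P₂ = 383 kPa

Mass conservation (A₁v₁ = A₂v₂) gives v₂ = 2.03 × 84.9/10.3 = 16.7 m/s.
Energy conservation along the streamline gives P₂ = P₁ − ½ρ(v₂² − v₁²) − ρg(h₂ − h₁).
P₂ = 478000 + ½·1020·(2.03² − 16.7²) − 1020·9.8·(−4.45) = 478000 + (-140000) − (-44500) = 383000 Pa.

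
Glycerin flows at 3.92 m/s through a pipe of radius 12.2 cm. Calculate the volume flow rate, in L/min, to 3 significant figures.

Q ≈ 11000 L/min

Q = A·v = 0.0468 m² × 3.92 m/s = 0.183 m³/s.
Converting: 0.183 m³/s × 60000 = 11000 L/min.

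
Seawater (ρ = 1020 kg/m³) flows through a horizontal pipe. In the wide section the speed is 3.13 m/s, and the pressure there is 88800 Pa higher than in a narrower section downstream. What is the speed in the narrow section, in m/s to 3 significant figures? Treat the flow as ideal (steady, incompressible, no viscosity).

Horizontal Bernoulli: P₁ + ½ρv₁² = P₂ + ½ρv₂², so v₂² = v₁² + 2(P₁ − P₂)/ρ.
v₂ = √(3.13² + 2·88800/1020) = √(9.80 + 174) = 13.6 m/s.

v₂ ≈ 13.6 m/s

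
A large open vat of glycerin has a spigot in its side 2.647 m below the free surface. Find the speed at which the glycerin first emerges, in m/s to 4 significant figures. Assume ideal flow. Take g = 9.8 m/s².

v = 7.203 m/s

Bernoulli from surface to hole (P equal, v_surface ≈ 0): v = √(2gh) = √(2×9.8×2.647) = 7.203 m/s.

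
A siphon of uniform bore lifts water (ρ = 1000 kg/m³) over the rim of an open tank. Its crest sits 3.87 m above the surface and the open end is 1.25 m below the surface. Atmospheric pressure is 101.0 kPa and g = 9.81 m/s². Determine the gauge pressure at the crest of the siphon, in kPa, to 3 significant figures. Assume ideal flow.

From the surface to the outlet (both open to atmosphere, surface at rest): v = √(2g·h_out) = √(2·9.81·1.25) = 4.95 m/s.
With constant cross-section the crest speed equals v; applying Bernoulli from the surface up to the crest, P_top = P_atm − ½ρv² − ρg·h_top.
P_top = 101000 − ½·1000·4.95² − 1000·9.81·3.87 = 50800 Pa. So P_gauge = P_top − P_atm = -50200 Pa.

P_gauge = -50.2 kPa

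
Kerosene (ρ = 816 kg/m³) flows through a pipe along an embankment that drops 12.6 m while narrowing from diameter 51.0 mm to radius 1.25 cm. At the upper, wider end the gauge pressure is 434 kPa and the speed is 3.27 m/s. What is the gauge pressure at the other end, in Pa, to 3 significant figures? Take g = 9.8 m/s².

Mass conservation (A₁v₁ = A₂v₂) gives v₂ = 3.27 × 20.4/4.91 = 13.6 m/s.
Bernoulli: P₁ + ½ρv₁² + ρg h₁ = P₂ + ½ρv₂² + ρg h₂, so P₂ = P₁ + ½ρ(v₁² − v₂²) − ρg(h₂ − h₁).
P₂ = 434000 + ½·816·(3.27² − 13.6²) − 816·9.8·(−12.6) = 434000 + (-71200) − (-101000) = 464000 Pa.

P₂ ≈ 464000 Pa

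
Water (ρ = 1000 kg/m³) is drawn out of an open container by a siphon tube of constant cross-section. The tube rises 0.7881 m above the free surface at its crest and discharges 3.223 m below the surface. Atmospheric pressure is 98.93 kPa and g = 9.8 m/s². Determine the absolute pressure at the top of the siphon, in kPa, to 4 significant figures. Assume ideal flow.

Bernoulli surface→outlet gives ½v² = g·h_out, so v = √(2·9.8·3.223) = 7.948 m/s.
The bore is uniform, so the speed at the crest is the same v. Bernoulli surface→crest: P_atm = P_top + ½ρv² + ρg·h_top.
P_top = 98930 − ½·1000·7.948² − 1000·9.8·0.7881 = 59620 Pa.

P_top = 59.62 kPa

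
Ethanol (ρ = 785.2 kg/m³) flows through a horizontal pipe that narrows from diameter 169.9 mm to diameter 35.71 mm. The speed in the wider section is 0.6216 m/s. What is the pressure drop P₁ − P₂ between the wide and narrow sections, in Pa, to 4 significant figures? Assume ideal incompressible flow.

ΔP ≈ 77580 Pa

Continuity gives A₁v₁ = A₂v₂, so v₂ = (226.7 cm²)/(10.02 cm²) × 0.6216 m/s = 14.07 m/s.
With no height change, Bernoulli's equation is P₁ + ½ρv₁² = P₂ + ½ρv₂².
P₁ − P₂ = ½·785.2·(14.07² − 0.6216²) = ½·785.2·197.6 = 77580 Pa.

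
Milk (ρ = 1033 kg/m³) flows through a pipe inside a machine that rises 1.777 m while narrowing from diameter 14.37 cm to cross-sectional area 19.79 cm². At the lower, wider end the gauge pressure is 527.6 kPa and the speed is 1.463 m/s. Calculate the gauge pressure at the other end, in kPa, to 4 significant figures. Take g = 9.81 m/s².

P₂ = 436.5 kPa

Mass conservation (A₁v₁ = A₂v₂) gives v₂ = 1.463 × 162.2/19.79 = 11.99 m/s.
Applying Bernoulli between the two ends and solving for P₂: P₂ = P₁ + ½ρ(v₁² − v₂²) − ρgΔh.
P₂ = 527600 + ½·1033·(1.463² − 11.99²) − 1033·9.81·(+1.777) = 527600 + (-73140) − (18010) = 436500 Pa.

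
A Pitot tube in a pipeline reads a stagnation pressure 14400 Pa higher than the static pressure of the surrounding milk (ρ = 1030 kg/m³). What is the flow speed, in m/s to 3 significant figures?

At the stagnation point the flow is brought to rest, so Bernoulli gives P_stag − P_static = ½ρv².
v = √(2ΔP/ρ) = √(2·14400/1030) = 5.29 m/s.

v ≈ 5.29 m/s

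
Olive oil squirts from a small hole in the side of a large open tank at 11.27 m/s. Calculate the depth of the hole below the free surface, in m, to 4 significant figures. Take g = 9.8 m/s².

h ≈ 6.480 m

Torricelli: v = √(2gh), so h = v²/(2g).
h = 11.27²/(2·9.8) = 127.0/19.60 = 6.480 m.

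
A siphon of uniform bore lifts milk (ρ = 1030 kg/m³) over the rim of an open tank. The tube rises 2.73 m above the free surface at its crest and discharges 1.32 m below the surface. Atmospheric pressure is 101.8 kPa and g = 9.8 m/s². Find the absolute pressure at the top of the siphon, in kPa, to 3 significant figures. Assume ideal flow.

P_top = 60.9 kPa

Bernoulli surface→outlet gives ½v² = g·h_out, so v = √(2·9.8·1.32) = 5.09 m/s.
The bore is uniform, so the speed at the crest is the same v. Bernoulli surface→crest: P_atm = P_top + ½ρv² + ρg·h_top.
P_top = 101800 − ½·1030·5.09² − 1030·9.8·2.73 = 60900 Pa.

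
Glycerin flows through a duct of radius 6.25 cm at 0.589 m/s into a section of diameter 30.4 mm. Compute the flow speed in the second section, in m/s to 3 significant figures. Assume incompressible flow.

The volume flow rate is constant, so v₂ = (A₁/A₂)v₁ = (123/7.26)·0.589 = 9.96 m/s.

9.96 m/s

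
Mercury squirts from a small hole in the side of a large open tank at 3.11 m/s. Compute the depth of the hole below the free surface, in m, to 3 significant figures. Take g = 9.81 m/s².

Torricelli: v = √(2gh), so h = v²/(2g).
h = 3.11²/(2·9.81) = 9.67/19.62 = 0.493 m.

h ≈ 0.493 m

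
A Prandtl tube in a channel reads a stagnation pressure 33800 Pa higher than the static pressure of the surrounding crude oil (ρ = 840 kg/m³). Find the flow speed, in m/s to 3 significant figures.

v ≈ 8.97 m/s

At the stagnation point the flow is brought to rest, so Bernoulli gives P_stag − P_static = ½ρv².
v = √(2ΔP/ρ) = √(2·33800/840) = 8.97 m/s.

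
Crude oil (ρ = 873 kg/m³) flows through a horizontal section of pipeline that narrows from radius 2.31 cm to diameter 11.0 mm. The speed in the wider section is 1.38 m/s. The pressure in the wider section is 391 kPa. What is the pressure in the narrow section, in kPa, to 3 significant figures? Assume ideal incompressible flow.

P₂ ≈ 133 kPa

The volume flow rate is constant, so v₂ = (A₁/A₂)v₁ = (16.8/0.950)·1.38 = 24.3 m/s.
With no height change, Bernoulli's equation is P₁ + ½ρv₁² = P₂ + ½ρv₂².
P₂ = P₁ − ½ρ(v₂² − v₁²) = 391000 − ½·873·(24.3² − 1.38²) = 391000 − 258000 = 133000 Pa.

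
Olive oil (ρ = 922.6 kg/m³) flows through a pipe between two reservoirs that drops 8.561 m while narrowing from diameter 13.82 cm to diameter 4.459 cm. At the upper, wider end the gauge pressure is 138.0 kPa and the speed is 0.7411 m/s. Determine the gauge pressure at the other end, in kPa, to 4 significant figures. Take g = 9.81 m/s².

Continuity gives A₁v₁ = A₂v₂, so v₂ = (150.0 cm²)/(15.62 cm²) × 0.7411 m/s = 7.119 m/s.
Energy conservation along the streamline gives P₂ = P₁ − ½ρ(v₂² − v₁²) − ρg(h₂ − h₁).
P₂ = 138000 + ½·922.6·(0.7411² − 7.119²) − 922.6·9.81·(−8.561) = 138000 + (-23130) − (-77480) = 192400 Pa.

P₂ ≈ 192.4 kPa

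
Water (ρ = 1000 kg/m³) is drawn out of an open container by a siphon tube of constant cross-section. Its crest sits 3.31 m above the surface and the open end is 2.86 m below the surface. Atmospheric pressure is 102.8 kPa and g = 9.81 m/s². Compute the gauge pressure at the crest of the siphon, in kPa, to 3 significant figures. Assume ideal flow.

P_gauge = -60.5 kPa

From the surface to the outlet (both open to atmosphere, surface at rest): v = √(2g·h_out) = √(2·9.81·2.86) = 7.49 m/s.
The bore is uniform, so the speed at the crest is the same v. Bernoulli surface→crest: P_atm = P_top + ½ρv² + ρg·h_top.
P_top = 102800 − ½·1000·7.49² − 1000·9.81·3.31 = 42300 Pa. So P_gauge = P_top − P_atm = -60500 Pa.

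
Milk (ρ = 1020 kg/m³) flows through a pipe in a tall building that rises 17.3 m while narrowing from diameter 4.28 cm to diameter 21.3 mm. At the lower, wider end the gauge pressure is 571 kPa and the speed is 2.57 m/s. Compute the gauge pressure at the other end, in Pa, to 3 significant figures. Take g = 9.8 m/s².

The volume flow rate is constant, so v₂ = (A₁/A₂)v₁ = (14.4/3.56)·2.57 = 10.4 m/s.
Energy conservation along the streamline gives P₂ = P₁ − ½ρ(v₂² − v₁²) − ρg(h₂ − h₁).
P₂ = 571000 + ½·1020·(2.57² − 10.4²) − 1020·9.8·(+17.3) = 571000 + (-51500) − (173000) = 347000 Pa.

347000 Pa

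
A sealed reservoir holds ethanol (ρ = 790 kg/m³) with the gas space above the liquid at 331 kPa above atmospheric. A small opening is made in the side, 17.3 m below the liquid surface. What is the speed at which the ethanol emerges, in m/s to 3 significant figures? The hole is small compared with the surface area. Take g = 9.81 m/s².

Take point 1 at the surface (v₁ ≈ 0) and point 2 at the hole (at atmospheric pressure). Bernoulli: P₁ + ρg h = P_atm + ½ρv₂².
With P₁ − P_atm = 331000 Pa, v₂ = √(2gh + 2ΔP/ρ) = √(2·9.81·17.3 + 2·331000/790) = 34.3 m/s.

34.3 m/s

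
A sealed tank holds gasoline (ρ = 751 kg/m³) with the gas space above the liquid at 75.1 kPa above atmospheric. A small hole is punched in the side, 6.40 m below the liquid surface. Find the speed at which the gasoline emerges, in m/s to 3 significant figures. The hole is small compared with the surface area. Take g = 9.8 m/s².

Take point 1 at the surface (v₁ ≈ 0) and point 2 at the hole (at atmospheric pressure). Bernoulli: P₁ + ρg h = P_atm + ½ρv₂².
With P₁ − P_atm = 75100 Pa, v₂ = √(2gh + 2ΔP/ρ) = √(2·9.8·6.40 + 2·75100/751) = 18.0 m/s.

v = 18.0 m/s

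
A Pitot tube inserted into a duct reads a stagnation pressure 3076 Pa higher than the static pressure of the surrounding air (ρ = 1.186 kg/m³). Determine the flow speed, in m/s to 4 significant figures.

72.02 m/s

The dynamic pressure equals the rise in static pressure at the stagnation point: ΔP = ½ρv².
v = √(2ΔP/ρ) = √(2·3076/1.186) = 72.02 m/s.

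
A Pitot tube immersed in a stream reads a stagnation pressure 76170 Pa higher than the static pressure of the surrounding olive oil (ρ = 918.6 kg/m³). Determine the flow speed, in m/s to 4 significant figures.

v = 12.88 m/s

Bernoulli between the free stream and the stagnation point: ½ρv² = P_stag − P_static.
v = √(2ΔP/ρ) = √(2·76170/918.6) = 12.88 m/s.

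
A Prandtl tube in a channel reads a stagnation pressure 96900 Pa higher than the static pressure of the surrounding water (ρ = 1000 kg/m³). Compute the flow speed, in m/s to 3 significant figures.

Bernoulli between the free stream and the stagnation point: ½ρv² = P_stag − P_static.
v = √(2ΔP/ρ) = √(2·96900/1000) = 13.9 m/s.

13.9 m/s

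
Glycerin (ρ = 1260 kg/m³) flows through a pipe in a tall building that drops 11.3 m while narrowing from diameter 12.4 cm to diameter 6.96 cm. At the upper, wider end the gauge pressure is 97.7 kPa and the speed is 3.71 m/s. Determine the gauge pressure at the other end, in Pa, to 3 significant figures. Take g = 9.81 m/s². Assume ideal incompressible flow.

159000 Pa

The volume flow rate is constant, so v₂ = (A₁/A₂)v₁ = (121/38.0)·3.71 = 11.8 m/s.
Bernoulli: P₁ + ½ρv₁² + ρg h₁ = P₂ + ½ρv₂² + ρg h₂, so P₂ = P₁ + ½ρ(v₁² − v₂²) − ρg(h₂ − h₁).
P₂ = 97700 + ½·1260·(3.71² − 11.8²) − 1260·9.81·(−11.3) = 97700 + (-78700) − (-140000) = 159000 Pa.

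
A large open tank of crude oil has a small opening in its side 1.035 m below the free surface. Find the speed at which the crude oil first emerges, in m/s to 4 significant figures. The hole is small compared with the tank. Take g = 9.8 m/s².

Torricelli's result v = √(2gh) gives v = √(2·9.8·1.035) = 4.504 m/s.

v ≈ 4.504 m/s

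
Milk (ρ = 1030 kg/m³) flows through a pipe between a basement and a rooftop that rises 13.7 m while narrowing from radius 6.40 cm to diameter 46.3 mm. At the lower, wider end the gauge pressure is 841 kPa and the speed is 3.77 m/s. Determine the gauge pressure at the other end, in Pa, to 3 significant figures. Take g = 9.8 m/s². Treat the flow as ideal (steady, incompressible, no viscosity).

The volume flow rate is constant, so v₂ = (A₁/A₂)v₁ = (129/16.8)·3.77 = 28.8 m/s.
Applying Bernoulli between the two ends and solving for P₂: P₂ = P₁ + ½ρ(v₁² − v₂²) − ρgΔh.
P₂ = 841000 + ½·1030·(3.77² − 28.8²) − 1030·9.8·(+13.7) = 841000 + (-420000) − (138000) = 282000 Pa.

P₂ = 282000 Pa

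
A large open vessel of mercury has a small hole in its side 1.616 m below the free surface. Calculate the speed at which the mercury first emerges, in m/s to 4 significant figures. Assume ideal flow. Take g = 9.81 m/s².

Torricelli's result v = √(2gh) gives v = √(2·9.81·1.616) = 5.631 m/s.

5.631 m/s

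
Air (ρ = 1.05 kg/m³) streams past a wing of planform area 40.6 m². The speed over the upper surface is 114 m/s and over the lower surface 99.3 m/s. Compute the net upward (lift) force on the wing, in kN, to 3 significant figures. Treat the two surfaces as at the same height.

From P + ½ρv² = const at equal height, P_low − P_up = ½ρ(v_up² − v_low²).
ΔP = ½·1.05·(114² − 99.3²) = 1650 Pa.
Lift = ΔP · A = 1650 × 40.6 = 66800 N.

F ≈ 66.8 kN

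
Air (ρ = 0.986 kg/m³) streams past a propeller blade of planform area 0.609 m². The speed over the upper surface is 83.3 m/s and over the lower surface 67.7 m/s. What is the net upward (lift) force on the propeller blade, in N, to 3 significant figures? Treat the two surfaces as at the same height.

F ≈ 707 N

With equal heights on the two surfaces, Bernoulli gives P_lower − P_upper = ½ρ(v_upper² − v_lower²).
ΔP = ½·0.986·(83.3² − 67.7²) = 1160 Pa.
Lift = ΔP · A = 1160 × 0.609 = 707 N.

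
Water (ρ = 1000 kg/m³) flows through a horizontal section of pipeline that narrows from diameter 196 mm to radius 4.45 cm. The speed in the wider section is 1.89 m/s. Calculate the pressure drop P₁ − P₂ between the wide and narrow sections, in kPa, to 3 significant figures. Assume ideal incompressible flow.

Continuity gives A₁v₁ = A₂v₂, so v₂ = (302 cm²)/(62.2 cm²) × 1.89 m/s = 9.17 m/s.
Along the horizontal streamline, P + ½ρv² is constant.
P₁ − P₂ = ½·1000·(9.17² − 1.89²) = ½·1000·80.4 = 40200 Pa.

ΔP ≈ 40.2 kPa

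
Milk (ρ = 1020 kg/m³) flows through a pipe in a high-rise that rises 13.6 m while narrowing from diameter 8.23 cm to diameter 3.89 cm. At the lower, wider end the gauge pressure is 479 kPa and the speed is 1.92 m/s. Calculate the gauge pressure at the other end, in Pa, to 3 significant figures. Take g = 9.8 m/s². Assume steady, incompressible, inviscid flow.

The volume flow rate is constant, so v₂ = (A₁/A₂)v₁ = (53.2/11.9)·1.92 = 8.59 m/s.
Bernoulli: P₁ + ½ρv₁² + ρg h₁ = P₂ + ½ρv₂² + ρg h₂, so P₂ = P₁ + ½ρ(v₁² − v₂²) − ρg(h₂ − h₁).
P₂ = 479000 + ½·1020·(1.92² − 8.59²) − 1020·9.8·(+13.6) = 479000 + (-35800) − (136000) = 307000 Pa.

P₂ ≈ 307000 Pa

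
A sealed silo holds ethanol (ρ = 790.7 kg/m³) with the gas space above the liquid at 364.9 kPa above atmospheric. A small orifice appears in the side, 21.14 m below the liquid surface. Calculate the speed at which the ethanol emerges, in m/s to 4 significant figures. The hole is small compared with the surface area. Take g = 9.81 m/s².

v ≈ 36.58 m/s

Take point 1 at the surface (v₁ ≈ 0) and point 2 at the hole (at atmospheric pressure). Bernoulli: P₁ + ρg h = P_atm + ½ρv₂².
With P₁ − P_atm = 364900 Pa, v₂ = √(2gh + 2ΔP/ρ) = √(2·9.81·21.14 + 2·364900/790.7) = 36.58 m/s.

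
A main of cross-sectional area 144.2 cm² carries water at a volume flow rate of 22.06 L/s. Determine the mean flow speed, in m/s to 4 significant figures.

v ≈ 1.530 m/s

Q = 22.06 L/s = 0.02206 m³/s.
v = Q/A = 0.02206 / 0.01442 = 1.530 m/s.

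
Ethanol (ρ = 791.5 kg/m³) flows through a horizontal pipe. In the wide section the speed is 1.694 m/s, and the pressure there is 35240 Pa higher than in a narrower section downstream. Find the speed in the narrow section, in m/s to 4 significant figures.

v₂ ≈ 9.587 m/s

With h₁ = h₂, rearranging Bernoulli gives v₂ = √(v₁² + 2ΔP/ρ).
v₂ = √(1.694² + 2·35240/791.5) = √(2.870 + 89.05) = 9.587 m/s.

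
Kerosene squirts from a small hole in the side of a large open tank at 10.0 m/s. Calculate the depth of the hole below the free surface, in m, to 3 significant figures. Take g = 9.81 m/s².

h = 5.10 m

For a small hole in a large open tank, ½v² = gh, giving h = v²/(2g).
h = 10.0²/(2·9.81) = 100/19.62 = 5.10 m.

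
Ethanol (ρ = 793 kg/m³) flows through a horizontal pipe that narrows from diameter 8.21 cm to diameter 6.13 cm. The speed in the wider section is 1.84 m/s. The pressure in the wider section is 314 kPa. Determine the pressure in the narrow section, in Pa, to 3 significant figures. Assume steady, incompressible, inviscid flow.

Mass conservation (A₁v₁ = A₂v₂) gives v₂ = 1.84 × 52.9/29.5 = 3.30 m/s.
Along the horizontal streamline, P + ½ρv² is constant.
P₂ = P₁ − ½ρ(v₂² − v₁²) = 314000 − ½·793·(3.30² − 1.84²) = 314000 − 2980 = 311000 Pa.

P₂ = 311000 Pa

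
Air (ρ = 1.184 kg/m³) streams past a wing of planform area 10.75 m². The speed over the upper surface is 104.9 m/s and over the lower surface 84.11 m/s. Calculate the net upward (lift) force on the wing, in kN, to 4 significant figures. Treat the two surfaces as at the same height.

F = 25.01 kN

The faster flow above has the lower pressure; Bernoulli (same height) gives ΔP = ½ρ(v_up² − v_low²).
ΔP = ½·1.184·(104.9² − 84.11²) = 2326 Pa.
Lift = ΔP · A = 2326 × 10.75 = 25010 N.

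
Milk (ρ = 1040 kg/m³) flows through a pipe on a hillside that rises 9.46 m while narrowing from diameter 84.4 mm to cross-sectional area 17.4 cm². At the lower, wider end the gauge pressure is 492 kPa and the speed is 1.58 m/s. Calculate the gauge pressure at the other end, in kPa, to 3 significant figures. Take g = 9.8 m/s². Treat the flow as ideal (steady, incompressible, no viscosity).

By continuity, v₂ = v₁·A₁/A₂ = 1.58·(55.9/17.4) = 5.08 m/s.
Energy conservation along the streamline gives P₂ = P₁ − ½ρ(v₂² − v₁²) − ρg(h₂ − h₁).
P₂ = 492000 + ½·1040·(1.58² − 5.08²) − 1040·9.8·(+9.46) = 492000 + (-12100) − (96400) = 383000 Pa.

P₂ = 383 kPa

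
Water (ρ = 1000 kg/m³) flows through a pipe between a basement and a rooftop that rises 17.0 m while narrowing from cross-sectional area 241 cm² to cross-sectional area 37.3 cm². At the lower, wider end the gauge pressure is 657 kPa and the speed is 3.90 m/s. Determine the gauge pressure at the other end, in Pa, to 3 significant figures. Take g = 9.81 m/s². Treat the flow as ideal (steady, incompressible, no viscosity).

180000 Pa

The volume flow rate is constant, so v₂ = (A₁/A₂)v₁ = (241/37.3)·3.90 = 25.2 m/s.
Bernoulli: P₁ + ½ρv₁² + ρg h₁ = P₂ + ½ρv₂² + ρg h₂, so P₂ = P₁ + ½ρ(v₁² − v₂²) − ρg(h₂ − h₁).
P₂ = 657000 + ½·1000·(3.90² − 25.2²) − 1000·9.81·(+17.0) = 657000 + (-310000) − (167000) = 180000 Pa.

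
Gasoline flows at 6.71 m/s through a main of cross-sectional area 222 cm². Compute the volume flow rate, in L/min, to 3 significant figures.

Q = A·v = 0.0222 m² × 6.71 m/s = 0.149 m³/s.
Converting: 0.149 m³/s × 60000 = 8940 L/min.

Q = 8940 L/min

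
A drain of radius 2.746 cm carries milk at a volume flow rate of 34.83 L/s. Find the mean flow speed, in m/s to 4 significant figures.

v ≈ 14.70 m/s

Q = 34.83 L/s = 0.03483 m³/s.
v = Q/A = 0.03483 / 0.002369 = 14.70 m/s.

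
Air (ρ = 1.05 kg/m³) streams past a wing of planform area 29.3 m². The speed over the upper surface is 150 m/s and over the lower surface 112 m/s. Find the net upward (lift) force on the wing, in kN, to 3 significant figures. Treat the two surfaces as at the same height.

With equal heights on the two surfaces, Bernoulli gives P_lower − P_upper = ½ρ(v_upper² − v_lower²).
ΔP = ½·1.05·(150² − 112²) = 5230 Pa.
Lift = ΔP · A = 5230 × 29.3 = 153000 N.

F ≈ 153 kN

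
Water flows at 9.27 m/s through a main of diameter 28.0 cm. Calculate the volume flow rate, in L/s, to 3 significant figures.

Q = A·v = 0.0616 m² × 9.27 m/s = 0.571 m³/s.
Converting: 0.571 m³/s × 1000 = 571 L/s.

Q ≈ 571 L/s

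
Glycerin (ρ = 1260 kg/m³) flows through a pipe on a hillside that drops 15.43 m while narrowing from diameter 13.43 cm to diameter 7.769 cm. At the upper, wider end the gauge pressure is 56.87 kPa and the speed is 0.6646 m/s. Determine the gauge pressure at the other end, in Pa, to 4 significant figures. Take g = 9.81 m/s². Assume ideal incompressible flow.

245400 Pa

By continuity, v₂ = v₁·A₁/A₂ = 0.6646·(141.7/47.40) = 1.986 m/s.
Bernoulli: P₁ + ½ρv₁² + ρg h₁ = P₂ + ½ρv₂² + ρg h₂, so P₂ = P₁ + ½ρ(v₁² − v₂²) − ρg(h₂ − h₁).
P₂ = 56870 + ½·1260·(0.6646² − 1.986²) − 1260·9.81·(−15.43) = 56870 + (-2207) − (-190700) = 245400 Pa.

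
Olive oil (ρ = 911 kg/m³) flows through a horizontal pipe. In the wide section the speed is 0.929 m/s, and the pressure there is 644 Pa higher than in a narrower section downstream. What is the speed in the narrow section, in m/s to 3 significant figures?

Along the level pipe P + ½ρv² is conserved, hence v₂² = v₁² + 2(P₁ − P₂)/ρ.
v₂ = √(0.929² + 2·644/911) = √(0.863 + 1.41) = 1.51 m/s.

1.51 m/s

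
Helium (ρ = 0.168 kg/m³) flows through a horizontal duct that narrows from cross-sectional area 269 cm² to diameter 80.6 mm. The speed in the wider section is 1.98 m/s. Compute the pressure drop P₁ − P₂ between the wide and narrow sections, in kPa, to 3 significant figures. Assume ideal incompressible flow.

Mass conservation (A₁v₁ = A₂v₂) gives v₂ = 1.98 × 269/51.0 = 10.4 m/s.
Bernoulli (h₁ = h₂): P₁ − P₂ = ½ρ(v₂² − v₁²).
P₁ − P₂ = ½·0.168·(10.4² − 1.98²) = ½·0.168·105 = 8.82 Pa.

ΔP ≈ 0.00882 kPa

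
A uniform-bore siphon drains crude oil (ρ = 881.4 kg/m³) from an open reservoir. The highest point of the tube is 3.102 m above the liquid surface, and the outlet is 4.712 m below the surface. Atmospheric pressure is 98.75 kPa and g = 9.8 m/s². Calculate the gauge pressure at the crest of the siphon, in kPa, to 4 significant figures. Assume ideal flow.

-67.50 kPa

Bernoulli surface→outlet gives ½v² = g·h_out, so v = √(2·9.8·4.712) = 9.610 m/s.
The bore is uniform, so the speed at the crest is the same v. Bernoulli surface→crest: P_atm = P_top + ½ρv² + ρg·h_top.
P_top = 98750 − ½·881.4·9.610² − 881.4·9.8·3.102 = 31250 Pa. So P_gauge = P_top − P_atm = -67500 Pa.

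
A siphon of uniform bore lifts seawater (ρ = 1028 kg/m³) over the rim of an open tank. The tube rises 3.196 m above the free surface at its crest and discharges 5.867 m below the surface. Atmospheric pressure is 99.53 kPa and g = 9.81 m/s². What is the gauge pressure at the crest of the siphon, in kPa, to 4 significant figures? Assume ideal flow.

-91.40 kPa

From the surface to the outlet (both open to atmosphere, surface at rest): v = √(2g·h_out) = √(2·9.81·5.867) = 10.73 m/s.
With constant cross-section the crest speed equals v; applying Bernoulli from the surface up to the crest, P_top = P_atm − ½ρv² − ρg·h_top.
P_top = 99530 − ½·1028·10.73² − 1028·9.81·3.196 = 8133 Pa. So P_gauge = P_top − P_atm = -91400 Pa.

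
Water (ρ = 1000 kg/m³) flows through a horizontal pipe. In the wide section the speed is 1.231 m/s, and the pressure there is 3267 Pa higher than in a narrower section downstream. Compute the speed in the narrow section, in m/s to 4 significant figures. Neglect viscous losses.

v₂ ≈ 2.837 m/s

Along the level pipe P + ½ρv² is conserved, hence v₂² = v₁² + 2(P₁ − P₂)/ρ.
v₂ = √(1.231² + 2·3267/1000) = √(1.515 + 6.534) = 2.837 m/s.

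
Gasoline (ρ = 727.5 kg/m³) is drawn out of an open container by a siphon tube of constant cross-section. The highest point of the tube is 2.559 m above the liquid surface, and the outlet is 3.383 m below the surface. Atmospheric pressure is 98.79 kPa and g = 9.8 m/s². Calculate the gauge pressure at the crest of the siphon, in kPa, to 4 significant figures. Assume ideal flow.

P_gauge ≈ -42.36 kPa

Bernoulli surface→outlet gives ½v² = g·h_out, so v = √(2·9.8·3.383) = 8.143 m/s.
The bore is uniform, so the speed at the crest is the same v. Bernoulli surface→crest: P_atm = P_top + ½ρv² + ρg·h_top.
P_top = 98790 − ½·727.5·8.143² − 727.5·9.8·2.559 = 56430 Pa. So P_gauge = P_top − P_atm = -42360 Pa.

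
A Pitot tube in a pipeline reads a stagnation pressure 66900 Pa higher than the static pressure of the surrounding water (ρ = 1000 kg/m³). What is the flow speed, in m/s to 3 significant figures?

Bernoulli between the free stream and the stagnation point: ½ρv² = P_stag − P_static.
v = √(2ΔP/ρ) = √(2·66900/1000) = 11.6 m/s.

v ≈ 11.6 m/s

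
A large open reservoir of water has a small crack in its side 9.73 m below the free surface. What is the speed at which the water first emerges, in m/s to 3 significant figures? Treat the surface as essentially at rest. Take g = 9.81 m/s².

13.8 m/s

Bernoulli from surface to hole (P equal, v_surface ≈ 0): v = √(2gh) = √(2×9.81×9.73) = 13.8 m/s.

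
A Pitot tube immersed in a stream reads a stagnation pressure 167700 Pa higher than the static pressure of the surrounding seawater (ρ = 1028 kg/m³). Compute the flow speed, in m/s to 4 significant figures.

v ≈ 18.06 m/s

Bernoulli between the free stream and the stagnation point: ½ρv² = P_stag − P_static.
v = √(2ΔP/ρ) = √(2·167700/1028) = 18.06 m/s.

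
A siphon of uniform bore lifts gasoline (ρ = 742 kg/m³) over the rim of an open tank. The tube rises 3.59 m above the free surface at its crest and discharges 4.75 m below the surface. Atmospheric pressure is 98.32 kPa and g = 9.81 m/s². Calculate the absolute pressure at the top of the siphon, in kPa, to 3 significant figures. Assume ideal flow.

From the surface to the outlet (both open to atmosphere, surface at rest): v = √(2g·h_out) = √(2·9.81·4.75) = 9.65 m/s.
With constant cross-section the crest speed equals v; applying Bernoulli from the surface up to the crest, P_top = P_atm − ½ρv² − ρg·h_top.
P_top = 98320 − ½·742·9.65² − 742·9.81·3.59 = 37600 Pa.

P_top ≈ 37.6 kPa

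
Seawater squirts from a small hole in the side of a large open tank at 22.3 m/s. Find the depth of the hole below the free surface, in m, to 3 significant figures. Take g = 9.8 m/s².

h ≈ 25.4 m

Inverting v = √(2gh) gives h = v² / 2g.
h = 22.3²/(2·9.8) = 497/19.60 = 25.4 m.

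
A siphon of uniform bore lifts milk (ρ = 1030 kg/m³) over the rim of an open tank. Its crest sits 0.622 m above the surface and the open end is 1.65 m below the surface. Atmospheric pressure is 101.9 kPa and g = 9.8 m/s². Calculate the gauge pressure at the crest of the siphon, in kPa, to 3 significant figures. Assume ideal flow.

The outlet speed comes from Torricelli: v = √(2g·1.65) = 5.69 m/s.
With constant cross-section the crest speed equals v; applying Bernoulli from the surface up to the crest, P_top = P_atm − ½ρv² − ρg·h_top.
P_top = 101900 − ½·1030·5.69² − 1030·9.8·0.622 = 79000 Pa. So P_gauge = P_top − P_atm = -22900 Pa.

-22.9 kPa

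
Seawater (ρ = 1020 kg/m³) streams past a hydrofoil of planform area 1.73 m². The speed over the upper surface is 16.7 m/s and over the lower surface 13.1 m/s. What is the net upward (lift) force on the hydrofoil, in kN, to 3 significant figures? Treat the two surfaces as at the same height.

F = 94.7 kN

The faster flow above has the lower pressure; Bernoulli (same height) gives ΔP = ½ρ(v_up² − v_low²).
ΔP = ½·1020·(16.7² − 13.1²) = 54700 Pa.
Lift = ΔP · A = 54700 × 1.73 = 94700 N.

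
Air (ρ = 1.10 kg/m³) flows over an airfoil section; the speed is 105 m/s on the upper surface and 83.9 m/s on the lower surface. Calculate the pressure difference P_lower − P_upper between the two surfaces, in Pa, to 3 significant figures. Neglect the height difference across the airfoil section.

ΔP = 2190 Pa

With negligible Δh, P + ½ρv² is constant, so P_low − P_up = ½ρ(v_up² − v_low²).
ΔP = ½·1.10·(105² − 83.9²) = 2190 Pa.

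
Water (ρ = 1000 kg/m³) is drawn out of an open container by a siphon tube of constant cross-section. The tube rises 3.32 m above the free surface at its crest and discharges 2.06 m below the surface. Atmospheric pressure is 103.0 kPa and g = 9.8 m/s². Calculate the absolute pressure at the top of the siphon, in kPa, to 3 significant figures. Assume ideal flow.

From the surface to the outlet (both open to atmosphere, surface at rest): v = √(2g·h_out) = √(2·9.8·2.06) = 6.35 m/s.
With constant cross-section the crest speed equals v; applying Bernoulli from the surface up to the crest, P_top = P_atm − ½ρv² − ρg·h_top.
P_top = 103000 − ½·1000·6.35² − 1000·9.8·3.32 = 50300 Pa.

P_top ≈ 50.3 kPa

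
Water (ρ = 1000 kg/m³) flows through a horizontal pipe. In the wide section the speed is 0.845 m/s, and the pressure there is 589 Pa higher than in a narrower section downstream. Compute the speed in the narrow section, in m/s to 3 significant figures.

With h₁ = h₂, rearranging Bernoulli gives v₂ = √(v₁² + 2ΔP/ρ).
v₂ = √(0.845² + 2·589/1000) = √(0.714 + 1.18) = 1.38 m/s.

1.38 m/s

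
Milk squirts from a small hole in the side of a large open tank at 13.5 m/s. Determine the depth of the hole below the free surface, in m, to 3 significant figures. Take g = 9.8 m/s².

Inverting v = √(2gh) gives h = v² / 2g.
h = 13.5²/(2·9.8) = 182/19.60 = 9.30 m.

h = 9.30 m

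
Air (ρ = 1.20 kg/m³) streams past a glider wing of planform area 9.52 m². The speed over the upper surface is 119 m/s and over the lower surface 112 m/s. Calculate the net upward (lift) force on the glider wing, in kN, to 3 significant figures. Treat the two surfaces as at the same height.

With equal heights on the two surfaces, Bernoulli gives P_lower − P_upper = ½ρ(v_upper² − v_lower²).
ΔP = ½·1.20·(119² − 112²) = 970 Pa.
Lift = ΔP · A = 970 × 9.52 = 9240 N.

F ≈ 9.24 kN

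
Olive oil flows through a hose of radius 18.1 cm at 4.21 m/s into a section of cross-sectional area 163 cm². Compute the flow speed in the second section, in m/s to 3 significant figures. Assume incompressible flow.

v₂ ≈ 26.6 m/s

The volume flow rate is constant, so v₂ = (A₁/A₂)v₁ = (1030/163)·4.21 = 26.6 m/s.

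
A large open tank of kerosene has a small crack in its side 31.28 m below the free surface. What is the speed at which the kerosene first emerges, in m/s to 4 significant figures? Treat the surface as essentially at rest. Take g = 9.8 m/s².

Torricelli's result v = √(2gh) gives v = √(2·9.8·31.28) = 24.76 m/s.

v ≈ 24.76 m/s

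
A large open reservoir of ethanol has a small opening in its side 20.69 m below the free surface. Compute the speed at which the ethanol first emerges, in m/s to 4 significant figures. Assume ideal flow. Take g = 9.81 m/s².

v = 20.15 m/s

Torricelli's result v = √(2gh) gives v = √(2·9.81·20.69) = 20.15 m/s.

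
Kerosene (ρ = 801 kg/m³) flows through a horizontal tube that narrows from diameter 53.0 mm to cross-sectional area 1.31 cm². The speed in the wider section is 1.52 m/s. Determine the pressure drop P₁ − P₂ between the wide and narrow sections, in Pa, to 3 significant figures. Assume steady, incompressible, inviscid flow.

Mass conservation (A₁v₁ = A₂v₂) gives v₂ = 1.52 × 22.1/1.31 = 25.6 m/s.
Bernoulli (h₁ = h₂): P₁ − P₂ = ½ρ(v₂² − v₁²).
P₁ − P₂ = ½·801·(25.6² − 1.52²) = ½·801·653 = 262000 Pa.

ΔP = 262000 Pa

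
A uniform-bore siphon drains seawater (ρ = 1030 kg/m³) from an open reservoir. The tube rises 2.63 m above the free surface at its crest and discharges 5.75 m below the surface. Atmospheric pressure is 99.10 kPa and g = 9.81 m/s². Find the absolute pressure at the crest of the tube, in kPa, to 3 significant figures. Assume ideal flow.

P_top = 14.4 kPa

From the surface to the outlet (both open to atmosphere, surface at rest): v = √(2g·h_out) = √(2·9.81·5.75) = 10.6 m/s.
The bore is uniform, so the speed at the crest is the same v. Bernoulli surface→crest: P_atm = P_top + ½ρv² + ρg·h_top.
P_top = 99100 − ½·1030·10.6² − 1030·9.81·2.63 = 14400 Pa.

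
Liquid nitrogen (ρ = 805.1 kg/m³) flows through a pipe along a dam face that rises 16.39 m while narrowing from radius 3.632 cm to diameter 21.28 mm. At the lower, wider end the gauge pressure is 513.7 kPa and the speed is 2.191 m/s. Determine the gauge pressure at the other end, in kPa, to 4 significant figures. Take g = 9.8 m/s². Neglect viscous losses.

Mass conservation (A₁v₁ = A₂v₂) gives v₂ = 2.191 × 41.44/3.557 = 25.53 m/s.
Applying Bernoulli between the two ends and solving for P₂: P₂ = P₁ + ½ρ(v₁² − v₂²) − ρgΔh.
P₂ = 513700 + ½·805.1·(2.191² − 25.53²) − 805.1·9.8·(+16.39) = 513700 + (-260400) − (129300) = 123900 Pa.

123.9 kPa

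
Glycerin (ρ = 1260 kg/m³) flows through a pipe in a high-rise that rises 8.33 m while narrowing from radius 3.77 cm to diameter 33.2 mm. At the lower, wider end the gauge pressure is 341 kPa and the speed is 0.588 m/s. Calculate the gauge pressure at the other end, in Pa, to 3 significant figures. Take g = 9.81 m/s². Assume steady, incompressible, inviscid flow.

P₂ ≈ 232000 Pa

Mass conservation (A₁v₁ = A₂v₂) gives v₂ = 0.588 × 44.7/8.66 = 3.03 m/s.
Bernoulli: P₁ + ½ρv₁² + ρg h₁ = P₂ + ½ρv₂² + ρg h₂, so P₂ = P₁ + ½ρ(v₁² − v₂²) − ρg(h₂ − h₁).
P₂ = 341000 + ½·1260·(0.588² − 3.03²) − 1260·9.81·(+8.33) = 341000 + (-5580) − (103000) = 232000 Pa.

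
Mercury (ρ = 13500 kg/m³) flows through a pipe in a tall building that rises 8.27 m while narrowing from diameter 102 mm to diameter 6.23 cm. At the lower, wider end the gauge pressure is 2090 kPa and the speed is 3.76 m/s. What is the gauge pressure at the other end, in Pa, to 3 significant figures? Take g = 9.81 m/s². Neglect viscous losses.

P₂ = 405000 Pa

Continuity gives A₁v₁ = A₂v₂, so v₂ = (81.7 cm²)/(30.5 cm²) × 3.76 m/s = 10.1 m/s.
Bernoulli: P₁ + ½ρv₁² + ρg h₁ = P₂ + ½ρv₂² + ρg h₂, so P₂ = P₁ + ½ρ(v₁² − v₂²) − ρg(h₂ − h₁).
P₂ = 2090000 + ½·13500·(3.76² − 10.1²) − 13500·9.81·(+8.27) = 2090000 + (-590000) − (1100000) = 405000 Pa.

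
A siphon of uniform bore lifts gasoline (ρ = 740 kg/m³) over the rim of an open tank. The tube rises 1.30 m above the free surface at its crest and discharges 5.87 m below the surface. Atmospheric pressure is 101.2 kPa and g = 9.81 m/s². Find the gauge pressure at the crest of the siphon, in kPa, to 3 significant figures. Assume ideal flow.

P_gauge ≈ -52.0 kPa

Bernoulli surface→outlet gives ½v² = g·h_out, so v = √(2·9.81·5.87) = 10.7 m/s.
With constant cross-section the crest speed equals v; applying Bernoulli from the surface up to the crest, P_top = P_atm − ½ρv² − ρg·h_top.
P_top = 101200 − ½·740·10.7² − 740·9.81·1.30 = 49200 Pa. So P_gauge = P_top − P_atm = -52000 Pa.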